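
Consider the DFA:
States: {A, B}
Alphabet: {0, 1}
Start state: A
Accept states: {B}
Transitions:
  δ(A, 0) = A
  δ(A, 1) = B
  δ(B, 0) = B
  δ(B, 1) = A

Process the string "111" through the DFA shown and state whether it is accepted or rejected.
Processing string "111":
  A --1--> B
  B --1--> A
  A --1--> B
Final state: B
Accept states: {B}
Yes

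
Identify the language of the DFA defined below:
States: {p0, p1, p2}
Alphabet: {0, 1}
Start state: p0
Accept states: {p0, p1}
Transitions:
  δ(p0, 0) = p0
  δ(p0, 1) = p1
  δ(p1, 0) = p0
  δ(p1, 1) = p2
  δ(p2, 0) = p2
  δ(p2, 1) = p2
Testing a few strings:
  '10' → accept
  '0111' → reject
  '0001' → accept
  '0010' → accept
State roles: p0=last symbol not 1 (ok); p1=last symbol 1 (ok); p2=saw 11 (dead)
All binary strings with no two consecutive 1's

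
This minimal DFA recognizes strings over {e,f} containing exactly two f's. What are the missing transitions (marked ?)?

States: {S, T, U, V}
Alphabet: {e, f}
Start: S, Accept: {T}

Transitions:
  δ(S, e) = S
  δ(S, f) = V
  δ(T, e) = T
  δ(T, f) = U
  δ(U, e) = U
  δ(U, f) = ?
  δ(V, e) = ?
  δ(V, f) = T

From the language and accept set, identify what each state tracks — S: zero f's; T: two f's; U: ≥ three f's (dead); V: one f.
Each missing δ(q, a) is the state matching the new tracked value after reading a.
δ(U, f) = U; δ(V, e) = V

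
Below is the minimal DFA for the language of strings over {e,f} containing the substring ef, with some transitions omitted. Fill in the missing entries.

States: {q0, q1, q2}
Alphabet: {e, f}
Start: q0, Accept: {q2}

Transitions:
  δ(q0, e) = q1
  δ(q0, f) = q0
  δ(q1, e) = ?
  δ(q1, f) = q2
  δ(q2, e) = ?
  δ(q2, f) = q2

From the language and accept set, identify what each state tracks — q0: no e seen yet; q1: seen a e, waiting for f; q2: substring ef seen.
Each missing δ(q, a) is the state matching the new tracked value after reading a.
δ(q1, e) = q1; δ(q2, e) = q2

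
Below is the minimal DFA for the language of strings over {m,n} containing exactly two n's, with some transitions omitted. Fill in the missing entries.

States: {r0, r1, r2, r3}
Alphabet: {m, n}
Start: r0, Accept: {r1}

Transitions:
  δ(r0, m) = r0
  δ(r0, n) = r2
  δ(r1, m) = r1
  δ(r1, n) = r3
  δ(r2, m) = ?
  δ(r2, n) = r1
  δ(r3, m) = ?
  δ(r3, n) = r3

From the language and accept set, identify what each state tracks — r0: zero n's; r1: two n's; r2: one n; r3: ≥ three n's (dead).
Each missing δ(q, a) is the state matching the new tracked value after reading a.
δ(r2, m) = r2; δ(r3, m) = r3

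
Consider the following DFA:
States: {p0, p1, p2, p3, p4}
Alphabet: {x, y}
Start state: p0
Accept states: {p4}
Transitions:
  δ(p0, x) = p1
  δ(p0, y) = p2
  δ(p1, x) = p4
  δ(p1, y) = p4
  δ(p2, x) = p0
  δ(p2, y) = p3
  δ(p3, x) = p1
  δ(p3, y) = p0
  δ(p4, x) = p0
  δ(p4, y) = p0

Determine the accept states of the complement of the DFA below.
Complement accept states = All states \ Original accept states
= {p0, p1, p2, p3, p4} \ {p4}
{p0, p1, p2, p3}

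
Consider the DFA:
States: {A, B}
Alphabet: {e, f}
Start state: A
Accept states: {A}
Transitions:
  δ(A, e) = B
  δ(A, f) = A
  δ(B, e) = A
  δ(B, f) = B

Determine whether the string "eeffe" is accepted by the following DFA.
Processing string "eeffe":
  A --e--> B
  B --e--> A
  A --f--> A
  A --f--> A
  A --e--> B
Final state: B
Accept states: {A}
No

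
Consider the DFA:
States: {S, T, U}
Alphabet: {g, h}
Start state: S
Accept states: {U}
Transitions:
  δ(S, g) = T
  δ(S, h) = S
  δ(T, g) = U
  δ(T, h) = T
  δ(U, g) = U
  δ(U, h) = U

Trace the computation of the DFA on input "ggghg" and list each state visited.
read 'g': S → T
  read 'g': T → U
  read 'g': U → U
  read 'h': U → U
  read 'g': U → U
S -> T -> U -> U -> U -> U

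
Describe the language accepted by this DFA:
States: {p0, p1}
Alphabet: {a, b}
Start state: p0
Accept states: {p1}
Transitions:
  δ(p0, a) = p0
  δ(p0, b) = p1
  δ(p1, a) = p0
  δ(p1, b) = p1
Testing a few strings:
  'b' → accept
  'ab' → accept
  'bb' → accept
  'abb' → accept
State roles: p0=last symbol not b; p1=last symbol is b
All strings over {a,b} ending with b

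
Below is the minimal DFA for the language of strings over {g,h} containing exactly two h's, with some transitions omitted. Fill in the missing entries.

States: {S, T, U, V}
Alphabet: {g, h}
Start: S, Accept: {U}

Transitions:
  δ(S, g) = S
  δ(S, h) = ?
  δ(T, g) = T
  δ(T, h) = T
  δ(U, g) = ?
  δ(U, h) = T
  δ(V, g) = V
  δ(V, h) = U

From the language and accept set, identify what each state tracks — S: zero h's; T: ≥ three h's (dead); U: two h's; V: one h.
Each missing δ(q, a) is the state matching the new tracked value after reading a.
δ(S, h) = V; δ(U, g) = U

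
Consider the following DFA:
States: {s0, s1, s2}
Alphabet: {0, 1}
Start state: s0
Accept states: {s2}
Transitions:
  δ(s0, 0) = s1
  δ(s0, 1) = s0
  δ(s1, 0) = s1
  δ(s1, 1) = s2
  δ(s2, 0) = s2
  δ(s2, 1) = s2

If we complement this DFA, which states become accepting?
Complement accept states = All states \ Original accept states
= {s0, s1, s2} \ {s2}
{s0, s1}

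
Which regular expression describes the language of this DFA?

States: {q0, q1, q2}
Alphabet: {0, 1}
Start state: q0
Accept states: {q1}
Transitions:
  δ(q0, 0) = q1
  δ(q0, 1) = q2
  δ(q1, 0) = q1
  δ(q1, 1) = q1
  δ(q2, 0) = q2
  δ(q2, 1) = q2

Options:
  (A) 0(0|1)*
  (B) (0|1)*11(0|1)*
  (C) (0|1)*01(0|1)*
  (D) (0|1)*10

Check each option against the DFA on short strings; one disagreement eliminates an option:
  (A) 0(0|1)*: agrees with the DFA on every string of length ≤ 6
  (B) (0|1)*11(0|1)*: on '0' the DFA goes q0 → q1 and accepts (q1 ∈ Accept), but the regex does not match it → eliminate
  (C) (0|1)*01(0|1)*: on '0' the DFA goes q0 → q1 and accepts (q1 ∈ Accept), but the regex does not match it → eliminate
  (D) (0|1)*10: on '0' the DFA goes q0 → q1 and accepts (q1 ∈ Accept), but the regex does not match it → eliminate
Only (A) is consistent with the DFA.
(A) 0(0|1)*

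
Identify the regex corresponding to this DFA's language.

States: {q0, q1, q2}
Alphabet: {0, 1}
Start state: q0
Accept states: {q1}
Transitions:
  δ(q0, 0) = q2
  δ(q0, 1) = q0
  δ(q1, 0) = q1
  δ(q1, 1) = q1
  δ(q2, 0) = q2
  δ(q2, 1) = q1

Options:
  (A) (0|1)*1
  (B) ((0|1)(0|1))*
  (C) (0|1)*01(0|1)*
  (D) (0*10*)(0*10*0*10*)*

Check each option against the DFA on short strings; one disagreement eliminates an option:
  (A) (0|1)*1: on '1' the DFA goes q0 → q0 and rejects (q0 ∉ Accept), but the regex matches it → eliminate
  (B) ((0|1)(0|1))*: on ε the DFA stays in q0 and rejects (q0 ∉ Accept), but the regex matches it → eliminate
  (C) (0|1)*01(0|1)*: agrees with the DFA on every string of length ≤ 6
  (D) (0*10*)(0*10*0*10*)*: on '1' the DFA goes q0 → q0 and rejects (q0 ∉ Accept), but the regex matches it → eliminate
Only (C) is consistent with the DFA.
(C) (0|1)*01(0|1)*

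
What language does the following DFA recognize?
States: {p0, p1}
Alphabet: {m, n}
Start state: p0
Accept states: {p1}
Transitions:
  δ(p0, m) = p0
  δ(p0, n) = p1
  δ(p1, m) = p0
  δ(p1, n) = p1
Testing a few strings:
  'mmm' → reject
  'nm' → reject
  'm' → reject
  'n' → accept
State roles: p0=last symbol not n; p1=last symbol is n
All strings over {m,n} ending with n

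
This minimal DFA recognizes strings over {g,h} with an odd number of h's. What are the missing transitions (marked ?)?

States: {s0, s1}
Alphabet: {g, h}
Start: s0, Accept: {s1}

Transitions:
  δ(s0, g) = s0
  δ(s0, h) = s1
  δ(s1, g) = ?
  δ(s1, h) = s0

From the language and accept set, identify what each state tracks — s0: even number of h's so far; s1: odd number of h's so far.
Each missing δ(q, a) is the state matching the new tracked value after reading a.
δ(s1, g) = s1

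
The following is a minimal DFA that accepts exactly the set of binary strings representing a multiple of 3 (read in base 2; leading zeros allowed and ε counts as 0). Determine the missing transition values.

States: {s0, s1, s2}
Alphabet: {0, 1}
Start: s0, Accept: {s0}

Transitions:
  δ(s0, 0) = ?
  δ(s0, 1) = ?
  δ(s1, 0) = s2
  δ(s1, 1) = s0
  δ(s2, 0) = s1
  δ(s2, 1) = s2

From the language and accept set, identify what each state tracks — s0: value ≡ 0 (mod 3); s1: value ≡ 1 (mod 3); s2: value ≡ 2 (mod 3).
Each missing δ(q, a) is the state matching the new tracked value after reading a.
δ(s0, 0) = s0; δ(s0, 1) = s1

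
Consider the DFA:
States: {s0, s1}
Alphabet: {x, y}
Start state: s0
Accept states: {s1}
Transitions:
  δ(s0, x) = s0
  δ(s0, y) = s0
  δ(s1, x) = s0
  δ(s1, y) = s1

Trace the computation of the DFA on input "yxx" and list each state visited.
read 'y': s0 → s0
  read 'x': s0 → s0
  read 'x': s0 → s0
s0 -> s0 -> s0 -> s0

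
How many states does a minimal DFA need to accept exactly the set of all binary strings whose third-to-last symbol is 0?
By Myhill–Nerode, count the distinguishable equivalence classes: 2^3 = 8 classes — the DFA must remember the last 3 symbols read; every pair of distinct length-3 suffixes is distinguishable by some continuation.
8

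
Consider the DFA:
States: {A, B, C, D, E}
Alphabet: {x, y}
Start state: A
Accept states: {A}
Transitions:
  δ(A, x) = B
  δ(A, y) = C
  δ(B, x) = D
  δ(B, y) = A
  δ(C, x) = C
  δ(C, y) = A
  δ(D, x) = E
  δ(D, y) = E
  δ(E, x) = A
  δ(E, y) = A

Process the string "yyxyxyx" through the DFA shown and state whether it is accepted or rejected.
Processing string "yyxyxyx":
  A --y--> C
  C --y--> A
  A --x--> B
  B --y--> A
  A --x--> B
  B --y--> A
  A --x--> B
Final state: B
Accept states: {A}
No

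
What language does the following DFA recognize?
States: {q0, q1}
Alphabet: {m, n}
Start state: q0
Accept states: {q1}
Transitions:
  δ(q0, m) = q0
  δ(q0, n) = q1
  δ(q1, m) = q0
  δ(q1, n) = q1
Testing a few strings:
  'n' → accept
  'nm' → reject
  'mn' → accept
  'm' → reject
State roles: q0=last symbol not n; q1=last symbol is n
All strings over {m,n} ending with n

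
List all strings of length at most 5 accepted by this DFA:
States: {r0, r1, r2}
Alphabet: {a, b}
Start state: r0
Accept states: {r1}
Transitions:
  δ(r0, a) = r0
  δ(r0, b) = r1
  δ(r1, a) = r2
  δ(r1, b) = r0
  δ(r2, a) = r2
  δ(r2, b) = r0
b, ab, aab, bbb, aaab, abbb, babb, bbab, aaaab, aabbb, ababb, abbab, baabb, babab, bbaab, bbbbb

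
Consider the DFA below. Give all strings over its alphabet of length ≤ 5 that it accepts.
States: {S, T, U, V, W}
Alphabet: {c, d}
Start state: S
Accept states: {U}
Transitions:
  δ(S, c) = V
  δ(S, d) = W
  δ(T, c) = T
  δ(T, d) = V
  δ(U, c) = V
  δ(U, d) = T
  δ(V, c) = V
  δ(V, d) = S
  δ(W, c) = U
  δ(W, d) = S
dc, cddc, dddc, ccddc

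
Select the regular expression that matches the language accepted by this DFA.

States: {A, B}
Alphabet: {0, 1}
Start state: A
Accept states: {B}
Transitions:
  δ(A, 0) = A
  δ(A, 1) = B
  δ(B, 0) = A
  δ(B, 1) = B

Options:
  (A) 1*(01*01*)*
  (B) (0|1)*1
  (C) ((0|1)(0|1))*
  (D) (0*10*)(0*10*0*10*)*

Check each option against the DFA on short strings; one disagreement eliminates an option:
  (A) 1*(01*01*)*: on ε the DFA stays in A and rejects (A ∉ Accept), but the regex matches it → eliminate
  (B) (0|1)*1: agrees with the DFA on every string of length ≤ 6
  (C) ((0|1)(0|1))*: on ε the DFA stays in A and rejects (A ∉ Accept), but the regex matches it → eliminate
  (D) (0*10*)(0*10*0*10*)*: on '10' the DFA goes A → B → A and rejects (A ∉ Accept), but the regex matches it → eliminate
Only (B) is consistent with the DFA.
(B) (0|1)*1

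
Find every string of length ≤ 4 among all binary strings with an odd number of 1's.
1, 01, 10, 001, 010, 100, 111, 0001, 0010, 0100, 0111, 1000, 1011, 1101, 1110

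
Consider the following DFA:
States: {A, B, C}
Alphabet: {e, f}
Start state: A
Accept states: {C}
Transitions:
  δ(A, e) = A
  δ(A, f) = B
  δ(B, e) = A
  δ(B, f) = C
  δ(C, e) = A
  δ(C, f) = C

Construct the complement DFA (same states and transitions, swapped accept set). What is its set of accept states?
Complement accept states = All states \ Original accept states
= {A, B, C} \ {C}
{A, B}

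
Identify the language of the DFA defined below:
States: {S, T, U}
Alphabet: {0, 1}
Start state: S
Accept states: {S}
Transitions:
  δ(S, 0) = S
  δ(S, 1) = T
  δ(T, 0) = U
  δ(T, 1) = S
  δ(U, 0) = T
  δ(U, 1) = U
Testing a few strings:
  '0' → accept
  '0001' → reject
  '1001' → accept
  '1' → reject
State roles: S=value ≡ 0 (mod 3); T=value ≡ 1 (mod 3); U=value ≡ 2 (mod 3)
All binary strings representing a multiple of 3 (read in base 2; leading zeros allowed and ε counts as 0)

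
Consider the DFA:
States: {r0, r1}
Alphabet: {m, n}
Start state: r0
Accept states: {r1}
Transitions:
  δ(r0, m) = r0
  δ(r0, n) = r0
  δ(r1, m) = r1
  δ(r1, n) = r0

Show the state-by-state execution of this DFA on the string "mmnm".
read 'm': r0 → r0
  read 'm': r0 → r0
  read 'n': r0 → r0
  read 'm': r0 → r0
r0 -> r0 -> r0 -> r0 -> r0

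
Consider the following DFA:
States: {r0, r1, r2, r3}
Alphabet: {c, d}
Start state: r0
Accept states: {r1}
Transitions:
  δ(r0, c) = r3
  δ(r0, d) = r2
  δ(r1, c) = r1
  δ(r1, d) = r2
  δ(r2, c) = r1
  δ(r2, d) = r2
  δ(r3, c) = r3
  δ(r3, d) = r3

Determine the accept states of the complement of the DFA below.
Complement accept states = All states \ Original accept states
= {r0, r1, r2, r3} \ {r1}
{r0, r2, r3}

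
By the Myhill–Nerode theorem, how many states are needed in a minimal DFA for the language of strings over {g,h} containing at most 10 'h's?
By Myhill–Nerode, count the distinguishable equivalence classes: 12 classes — having seen 0, 1, …, 10, or >10 copies of 'h'; counts 0 through 10 are accepting and >10 is dead.
12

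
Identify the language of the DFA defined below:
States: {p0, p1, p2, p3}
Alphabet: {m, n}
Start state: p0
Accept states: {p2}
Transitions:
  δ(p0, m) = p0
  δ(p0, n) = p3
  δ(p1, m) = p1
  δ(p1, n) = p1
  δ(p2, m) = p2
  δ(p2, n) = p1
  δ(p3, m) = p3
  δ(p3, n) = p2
Testing a few strings:
  'nnm' → accept
  'mn' → reject
  'nm' → reject
  'nmn' → accept
State roles: p0=zero n's; p1=≥ three n's (dead); p2=two n's; p3=one n
All strings over {m,n} containing exactly two n's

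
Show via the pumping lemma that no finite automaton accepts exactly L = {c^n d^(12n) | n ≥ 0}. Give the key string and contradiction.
Assume L is regular with pumping length p. Idea: pumping the c-block breaks the 1:12 ratio.
Choose s = c^p d^(12p) (length 13p ≥ p). By the pumping lemma, s = xyz with |xy| ≤ p, |y| > 0, so y = c^k with k ≥ 1. Then xy²z = c^(p+k) d^(12p). For this to be in L we would need 12p = 12(p+k), i.e. 12k = 0, contradicting k ≥ 1. So xy²z ∉ L.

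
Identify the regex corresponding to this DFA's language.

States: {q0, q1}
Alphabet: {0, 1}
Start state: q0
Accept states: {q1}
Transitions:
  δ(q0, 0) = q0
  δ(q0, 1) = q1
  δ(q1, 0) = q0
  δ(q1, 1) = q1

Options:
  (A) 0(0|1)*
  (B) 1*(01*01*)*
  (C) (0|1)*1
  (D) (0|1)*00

Check each option against the DFA on short strings; one disagreement eliminates an option:
  (A) 0(0|1)*: on '0' the DFA goes q0 → q0 and rejects (q0 ∉ Accept), but the regex matches it → eliminate
  (B) 1*(01*01*)*: on ε the DFA stays in q0 and rejects (q0 ∉ Accept), but the regex matches it → eliminate
  (C) (0|1)*1: agrees with the DFA on every string of length ≤ 6
  (D) (0|1)*00: on '1' the DFA goes q0 → q1 and accepts (q1 ∈ Accept), but the regex does not match it → eliminate
Only (C) is consistent with the DFA.
(C) (0|1)*1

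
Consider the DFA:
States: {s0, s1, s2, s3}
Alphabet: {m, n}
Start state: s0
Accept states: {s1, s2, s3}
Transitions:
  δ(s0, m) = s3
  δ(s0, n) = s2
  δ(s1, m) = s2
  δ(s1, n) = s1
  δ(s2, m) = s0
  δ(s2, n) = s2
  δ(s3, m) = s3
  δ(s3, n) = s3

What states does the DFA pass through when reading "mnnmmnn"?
read 'm': s0 → s3
  read 'n': s3 → s3
  read 'n': s3 → s3
  read 'm': s3 → s3
  read 'm': s3 → s3
  read 'n': s3 → s3
  read 'n': s3 → s3
s0 -> s3 -> s3 -> s3 -> s3 -> s3 -> s3 -> s3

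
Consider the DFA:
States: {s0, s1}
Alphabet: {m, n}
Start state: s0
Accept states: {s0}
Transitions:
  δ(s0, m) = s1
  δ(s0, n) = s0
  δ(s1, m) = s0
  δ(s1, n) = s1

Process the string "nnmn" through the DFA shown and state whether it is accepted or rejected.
Processing string "nnmn":
  s0 --n--> s0
  s0 --n--> s0
  s0 --m--> s1
  s1 --n--> s1
Final state: s1
Accept states: {s0}
No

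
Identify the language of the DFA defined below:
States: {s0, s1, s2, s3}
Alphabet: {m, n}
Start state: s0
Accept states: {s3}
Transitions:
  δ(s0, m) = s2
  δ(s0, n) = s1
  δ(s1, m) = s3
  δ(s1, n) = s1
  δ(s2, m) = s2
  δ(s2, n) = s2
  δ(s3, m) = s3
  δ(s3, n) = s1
Testing a few strings:
  'nm' → accept
  'mm' → reject
  'mnmm' → reject
  'n' → reject
State roles: s0=no input read; s1=started with n, last symbol n; s2=started with m (dead); s3=started with n, last symbol m
All strings over {m,n} that start with n and end with m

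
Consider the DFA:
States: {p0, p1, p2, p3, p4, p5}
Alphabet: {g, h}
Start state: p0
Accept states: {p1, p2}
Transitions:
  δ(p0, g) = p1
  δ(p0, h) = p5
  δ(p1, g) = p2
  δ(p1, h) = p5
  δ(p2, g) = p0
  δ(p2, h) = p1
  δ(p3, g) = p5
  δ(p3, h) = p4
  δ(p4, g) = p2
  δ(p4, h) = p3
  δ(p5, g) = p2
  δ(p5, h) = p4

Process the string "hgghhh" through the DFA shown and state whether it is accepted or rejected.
Processing string "hgghhh":
  p0 --h--> p5
  p5 --g--> p2
  p2 --g--> p0
  p0 --h--> p5
  p5 --h--> p4
  p4 --h--> p3
Final state: p3
Accept states: {p1, p2}
No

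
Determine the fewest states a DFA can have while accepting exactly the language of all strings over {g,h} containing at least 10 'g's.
By Myhill–Nerode, count the distinguishable equivalence classes: 11 classes — having seen 0, 1, …, 9, or ≥10 copies of 'g'; any two classes i < j (j ≤ 10) are distinguished by the string g^(10−j), which takes class j to 10 copies (accepted) but leaves class i below 10 (rejected).
11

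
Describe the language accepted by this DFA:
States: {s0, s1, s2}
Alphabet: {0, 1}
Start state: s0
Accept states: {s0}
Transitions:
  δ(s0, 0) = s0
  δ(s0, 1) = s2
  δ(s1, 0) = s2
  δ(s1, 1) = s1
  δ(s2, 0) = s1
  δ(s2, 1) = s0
Testing a few strings:
  '011' → accept
  '0' → accept
  '00' → accept
  '10' → reject
State roles: s0=value ≡ 0 (mod 3); s1=value ≡ 2 (mod 3); s2=value ≡ 1 (mod 3)
All binary strings representing a multiple of 3 (read in base 2; leading zeros allowed and ε counts as 0)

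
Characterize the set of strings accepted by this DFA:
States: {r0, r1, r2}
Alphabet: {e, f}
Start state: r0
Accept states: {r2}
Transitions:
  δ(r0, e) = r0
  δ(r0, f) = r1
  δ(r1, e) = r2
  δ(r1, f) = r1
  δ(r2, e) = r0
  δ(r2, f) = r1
Testing a few strings:
  'ef' → reject
  'eee' → reject
  'e' → reject
  'f' → reject
State roles: r0=no suffix match; r1=one trailing f; r2=suffix is fe
All strings over {e,f} ending with fe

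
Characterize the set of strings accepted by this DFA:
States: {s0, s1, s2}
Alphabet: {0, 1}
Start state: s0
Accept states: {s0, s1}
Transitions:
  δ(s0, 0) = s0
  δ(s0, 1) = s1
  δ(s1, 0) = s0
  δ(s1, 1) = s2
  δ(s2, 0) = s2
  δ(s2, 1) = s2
Testing a few strings:
  '0' → accept
  '1111' → reject
  '1' → accept
  '010' → accept
State roles: s0=last symbol not 1 (ok); s1=last symbol 1 (ok); s2=saw 11 (dead)
All binary strings with no two consecutive 1's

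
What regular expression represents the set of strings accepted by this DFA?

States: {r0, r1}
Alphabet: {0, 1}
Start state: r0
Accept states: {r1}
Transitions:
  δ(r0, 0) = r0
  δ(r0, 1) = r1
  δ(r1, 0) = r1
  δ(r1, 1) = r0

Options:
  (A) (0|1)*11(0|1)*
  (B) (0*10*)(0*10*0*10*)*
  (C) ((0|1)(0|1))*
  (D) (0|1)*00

Check each option against the DFA on short strings; one disagreement eliminates an option:
  (A) (0|1)*11(0|1)*: on '1' the DFA goes r0 → r1 and accepts (r1 ∈ Accept), but the regex does not match it → eliminate
  (B) (0*10*)(0*10*0*10*)*: agrees with the DFA on every string of length ≤ 6
  (C) ((0|1)(0|1))*: on ε the DFA stays in r0 and rejects (r0 ∉ Accept), but the regex matches it → eliminate
  (D) (0|1)*00: on '1' the DFA goes r0 → r1 and accepts (r1 ∈ Accept), but the regex does not match it → eliminate
Only (B) is consistent with the DFA.
(B) (0*10*)(0*10*0*10*)*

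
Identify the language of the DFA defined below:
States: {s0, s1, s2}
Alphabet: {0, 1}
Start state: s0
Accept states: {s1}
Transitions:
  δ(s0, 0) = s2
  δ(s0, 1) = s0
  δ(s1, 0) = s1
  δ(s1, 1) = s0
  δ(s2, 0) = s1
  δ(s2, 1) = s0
Testing a few strings:
  '11' → reject
  '01' → reject
  '0011' → reject
  '0' → reject
State roles: s0=last symbol not 0; s1=two trailing 0's; s2=one trailing 0
All binary strings ending with 00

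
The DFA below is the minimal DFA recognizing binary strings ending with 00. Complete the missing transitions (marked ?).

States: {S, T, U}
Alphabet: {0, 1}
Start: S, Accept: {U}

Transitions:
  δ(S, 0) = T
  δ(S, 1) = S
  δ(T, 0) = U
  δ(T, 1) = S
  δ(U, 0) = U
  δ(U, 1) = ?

From the language and accept set, identify what each state tracks — S: last symbol not 0; T: one trailing 0; U: two trailing 0's.
Each missing δ(q, a) is the state matching the new tracked value after reading a.
δ(U, 1) = S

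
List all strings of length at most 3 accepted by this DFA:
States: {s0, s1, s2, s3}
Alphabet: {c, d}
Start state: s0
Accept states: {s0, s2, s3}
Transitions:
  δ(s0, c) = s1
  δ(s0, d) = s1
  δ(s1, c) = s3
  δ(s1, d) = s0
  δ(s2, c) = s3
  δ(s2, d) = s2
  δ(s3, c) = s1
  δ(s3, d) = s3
ε, cc, cd, dc, dd, ccd, dcd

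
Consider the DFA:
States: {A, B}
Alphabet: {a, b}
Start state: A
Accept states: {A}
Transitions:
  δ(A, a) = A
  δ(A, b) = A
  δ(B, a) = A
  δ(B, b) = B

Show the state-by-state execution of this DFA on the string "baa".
read 'b': A → A
  read 'a': A → A
  read 'a': A → A
A -> A -> A -> A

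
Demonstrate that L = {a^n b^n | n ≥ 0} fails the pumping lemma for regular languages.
Assume L is regular with pumping length p. Idea: pumping the a-block changes the count balance.
Choose s = a^p b^p (length 2p ≥ p). By the pumping lemma, s = xyz with |xy| ≤ p, |y| > 0. So y = a^k for some k > 0 (since xy is entirely within the a's). Pumping gives xy²z = a^(p+k) b^p, which is not in L since p+k ≠ p.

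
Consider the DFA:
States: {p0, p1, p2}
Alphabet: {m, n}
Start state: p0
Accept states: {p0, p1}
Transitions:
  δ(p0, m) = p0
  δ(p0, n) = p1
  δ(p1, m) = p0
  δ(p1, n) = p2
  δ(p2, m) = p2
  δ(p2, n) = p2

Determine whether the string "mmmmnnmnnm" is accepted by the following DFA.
Processing string "mmmmnnmnnm":
  p0 --m--> p0
  p0 --m--> p0
  p0 --m--> p0
  p0 --m--> p0
  p0 --n--> p1
  p1 --n--> p2
  p2 --m--> p2
  p2 --n--> p2
  p2 --n--> p2
  p2 --m--> p2
Final state: p2
Accept states: {p0, p1}
No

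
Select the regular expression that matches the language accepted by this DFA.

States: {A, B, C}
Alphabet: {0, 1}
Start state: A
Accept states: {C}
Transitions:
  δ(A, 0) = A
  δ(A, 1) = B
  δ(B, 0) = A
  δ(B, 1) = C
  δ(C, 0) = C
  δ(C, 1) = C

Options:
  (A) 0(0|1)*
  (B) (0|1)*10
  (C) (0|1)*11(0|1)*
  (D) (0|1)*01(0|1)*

Check each option against the DFA on short strings; one disagreement eliminates an option:
  (A) 0(0|1)*: on '0' the DFA goes A → A and rejects (A ∉ Accept), but the regex matches it → eliminate
  (B) (0|1)*10: on '10' the DFA goes A → B → A and rejects (A ∉ Accept), but the regex matches it → eliminate
  (C) (0|1)*11(0|1)*: agrees with the DFA on every string of length ≤ 6
  (D) (0|1)*01(0|1)*: on '01' the DFA goes A → A → B and rejects (B ∉ Accept), but the regex matches it → eliminate
Only (C) is consistent with the DFA.
(C) (0|1)*11(0|1)*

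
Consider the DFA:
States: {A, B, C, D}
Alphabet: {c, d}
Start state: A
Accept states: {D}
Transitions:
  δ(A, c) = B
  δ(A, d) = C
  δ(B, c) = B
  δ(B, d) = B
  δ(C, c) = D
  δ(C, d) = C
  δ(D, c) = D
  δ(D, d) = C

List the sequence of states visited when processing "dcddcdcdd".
read 'd': A → C
  read 'c': C → D
  read 'd': D → C
  read 'd': C → C
  read 'c': C → D
  read 'd': D → C
  read 'c': C → D
  read 'd': D → C
  read 'd': C → C
A -> C -> D -> C -> C -> D -> C -> D -> C -> C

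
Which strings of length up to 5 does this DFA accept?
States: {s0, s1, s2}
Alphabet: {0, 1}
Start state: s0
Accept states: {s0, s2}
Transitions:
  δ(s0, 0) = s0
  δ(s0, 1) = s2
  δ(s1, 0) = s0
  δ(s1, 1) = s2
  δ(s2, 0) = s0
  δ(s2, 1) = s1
ε, 0, 1, 00, 01, 10, 000, 001, 010, 100, 101, 110, 111, 0000, 0001, 0010, 0100, 0101, 0110, 0111, 1000, 1001, 1010, 1100, 1101, 1110, 00000, 00001, 00010, 00100, 00101, 00110, 00111, 01000, 01001, 01010, 01100, 01101, 01110, 10000, 10001, 10010, 10100, 10101, 10110, 10111, 11000, 11001, 11010, 11100, 11101, 11110, 11111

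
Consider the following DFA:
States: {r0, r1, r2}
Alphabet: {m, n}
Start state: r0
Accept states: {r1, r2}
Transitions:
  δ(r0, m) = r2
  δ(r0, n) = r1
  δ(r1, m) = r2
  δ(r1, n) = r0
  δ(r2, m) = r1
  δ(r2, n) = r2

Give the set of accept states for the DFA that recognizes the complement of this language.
Complement accept states = All states \ Original accept states
= {r0, r1, r2} \ {r1, r2}
{r0}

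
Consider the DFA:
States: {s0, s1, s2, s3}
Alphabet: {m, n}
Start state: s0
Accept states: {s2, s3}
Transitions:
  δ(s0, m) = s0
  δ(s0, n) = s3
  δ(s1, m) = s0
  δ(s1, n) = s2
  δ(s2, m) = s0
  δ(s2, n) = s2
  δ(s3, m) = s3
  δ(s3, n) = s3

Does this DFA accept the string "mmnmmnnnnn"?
Processing string "mmnmmnnnnn":
  s0 --m--> s0
  s0 --m--> s0
  s0 --n--> s3
  s3 --m--> s3
  s3 --m--> s3
  s3 --n--> s3
  s3 --n--> s3
  s3 --n--> s3
  s3 --n--> s3
  s3 --n--> s3
Final state: s3
Accept states: {s2, s3}
Yes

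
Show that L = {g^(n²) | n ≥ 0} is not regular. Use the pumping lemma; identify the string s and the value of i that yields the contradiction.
Assume L is regular with pumping length p. Idea: pumping adds a fixed amount, but gaps between consecutive squares grow.
Choose s = g^(p²) (length p² ≥ p). By the pumping lemma, s = xyz with |xy| ≤ p, |y| > 0, so |y| = k with 1 ≤ k ≤ p. Then |xy²z| = p²+k. Since p² < p²+k ≤ p²+p < (p+1)², the length p²+k lies strictly between consecutive squares, so it is not a perfect square and xy²z ∉ L.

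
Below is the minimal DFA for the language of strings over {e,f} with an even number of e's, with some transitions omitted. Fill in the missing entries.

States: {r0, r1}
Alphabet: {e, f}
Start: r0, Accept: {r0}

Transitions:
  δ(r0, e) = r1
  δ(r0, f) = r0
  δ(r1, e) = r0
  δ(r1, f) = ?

From the language and accept set, identify what each state tracks — r0: even number of e's so far; r1: odd number of e's so far.
Each missing δ(q, a) is the state matching the new tracked value after reading a.
δ(r1, f) = r1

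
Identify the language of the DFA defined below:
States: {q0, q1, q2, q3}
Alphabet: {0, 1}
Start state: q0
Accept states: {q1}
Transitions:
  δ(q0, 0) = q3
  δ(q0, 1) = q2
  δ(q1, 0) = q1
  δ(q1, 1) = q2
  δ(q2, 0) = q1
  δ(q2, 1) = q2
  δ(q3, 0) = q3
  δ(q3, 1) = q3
Testing a few strings:
  '0011' → reject
  '0001' → reject
  '101' → reject
  '0' → reject
State roles: q0=no input read; q1=started with 1, last symbol 0; q2=started with 1, last symbol 1; q3=started with 0 (dead)
All binary strings that start with 1 and end with 0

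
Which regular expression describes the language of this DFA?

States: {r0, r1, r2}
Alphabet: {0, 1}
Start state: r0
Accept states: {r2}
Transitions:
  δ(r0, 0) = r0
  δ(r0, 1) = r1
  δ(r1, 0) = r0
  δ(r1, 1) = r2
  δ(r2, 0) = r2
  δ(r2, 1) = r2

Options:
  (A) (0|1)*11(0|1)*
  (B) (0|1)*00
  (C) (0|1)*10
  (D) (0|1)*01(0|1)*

Check each option against the DFA on short strings; one disagreement eliminates an option:
  (A) (0|1)*11(0|1)*: agrees with the DFA on every string of length ≤ 6
  (B) (0|1)*00: on '00' the DFA goes r0 → r0 → r0 and rejects (r0 ∉ Accept), but the regex matches it → eliminate
  (C) (0|1)*10: on '10' the DFA goes r0 → r1 → r0 and rejects (r0 ∉ Accept), but the regex matches it → eliminate
  (D) (0|1)*01(0|1)*: on '01' the DFA goes r0 → r0 → r1 and rejects (r1 ∉ Accept), but the regex matches it → eliminate
Only (A) is consistent with the DFA.
(A) (0|1)*11(0|1)*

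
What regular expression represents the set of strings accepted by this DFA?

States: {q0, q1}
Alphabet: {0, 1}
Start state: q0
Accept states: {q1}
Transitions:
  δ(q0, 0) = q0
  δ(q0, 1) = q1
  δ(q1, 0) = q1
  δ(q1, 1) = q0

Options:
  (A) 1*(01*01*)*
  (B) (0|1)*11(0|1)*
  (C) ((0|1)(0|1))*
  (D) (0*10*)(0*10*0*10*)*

Check each option against the DFA on short strings; one disagreement eliminates an option:
  (A) 1*(01*01*)*: on ε the DFA stays in q0 and rejects (q0 ∉ Accept), but the regex matches it → eliminate
  (B) (0|1)*11(0|1)*: on '1' the DFA goes q0 → q1 and accepts (q1 ∈ Accept), but the regex does not match it → eliminate
  (C) ((0|1)(0|1))*: on ε the DFA stays in q0 and rejects (q0 ∉ Accept), but the regex matches it → eliminate
  (D) (0*10*)(0*10*0*10*)*: agrees with the DFA on every string of length ≤ 6
Only (D) is consistent with the DFA.
(D) (0*10*)(0*10*0*10*)*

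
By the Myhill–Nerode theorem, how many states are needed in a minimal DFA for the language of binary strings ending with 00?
By Myhill–Nerode, count the distinguishable equivalence classes: 3 classes — one per longest suffix of the input that is a prefix of '00' (lengths 0 through 2); only the length-2 class is accepting.
3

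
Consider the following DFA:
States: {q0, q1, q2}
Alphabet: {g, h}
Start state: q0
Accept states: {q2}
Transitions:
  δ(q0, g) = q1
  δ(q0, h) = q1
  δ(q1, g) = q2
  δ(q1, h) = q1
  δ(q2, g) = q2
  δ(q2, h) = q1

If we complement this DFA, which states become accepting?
Complement accept states = All states \ Original accept states
= {q0, q1, q2} \ {q2}
{q0, q1}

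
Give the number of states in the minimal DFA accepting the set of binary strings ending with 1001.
By Myhill–Nerode, count the distinguishable equivalence classes: 5 classes — one per longest suffix of the input that is a prefix of '1001' (lengths 0 through 4); only the length-4 class is accepting.
5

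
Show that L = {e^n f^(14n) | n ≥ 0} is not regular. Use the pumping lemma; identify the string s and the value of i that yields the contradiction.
Assume L is regular with pumping length p. Idea: pumping the e-block breaks the 1:14 ratio.
Choose s = e^p f^(14p) (length 15p ≥ p). By the pumping lemma, s = xyz with |xy| ≤ p, |y| > 0, so y = e^k with k ≥ 1. Then xy²z = e^(p+k) f^(14p). For this to be in L we would need 14p = 14(p+k), i.e. 14k = 0, contradicting k ≥ 1. So xy²z ∉ L.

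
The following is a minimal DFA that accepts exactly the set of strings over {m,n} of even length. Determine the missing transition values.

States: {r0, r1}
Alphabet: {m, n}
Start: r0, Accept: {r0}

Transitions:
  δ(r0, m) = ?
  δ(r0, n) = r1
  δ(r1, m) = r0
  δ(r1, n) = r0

From the language and accept set, identify what each state tracks — r0: even length so far; r1: odd length so far.
Each missing δ(q, a) is the state matching the new tracked value after reading a.
δ(r0, m) = r1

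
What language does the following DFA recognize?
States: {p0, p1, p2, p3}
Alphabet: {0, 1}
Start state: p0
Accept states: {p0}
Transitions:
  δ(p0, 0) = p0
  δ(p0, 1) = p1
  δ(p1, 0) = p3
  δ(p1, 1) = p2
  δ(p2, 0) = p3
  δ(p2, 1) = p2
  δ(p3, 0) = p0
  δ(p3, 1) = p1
Testing a few strings:
  '1' → reject
  '11' → reject
  '0' → accept
  '00' → accept
State roles: p0=value ≡ 0 (mod 4); p1=value ≡ 1 (mod 4); p2=value ≡ 3 (mod 4); p3=value ≡ 2 (mod 4)
All binary strings representing a multiple of 4 (read in base 2; leading zeros allowed and ε counts as 0)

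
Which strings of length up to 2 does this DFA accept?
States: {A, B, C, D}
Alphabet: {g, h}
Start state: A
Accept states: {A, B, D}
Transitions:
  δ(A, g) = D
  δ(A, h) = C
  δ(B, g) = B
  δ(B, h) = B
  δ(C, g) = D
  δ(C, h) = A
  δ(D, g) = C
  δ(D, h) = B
ε, g, gh, hg, hh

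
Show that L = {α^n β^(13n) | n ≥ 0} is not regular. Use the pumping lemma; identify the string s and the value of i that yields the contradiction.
Assume L is regular with pumping length p. Idea: pumping the α-block breaks the 1:13 ratio.
Choose s = α^p β^(13p) (length 14p ≥ p). By the pumping lemma, s = xyz with |xy| ≤ p, |y| > 0, so y = α^k with k ≥ 1. Then xy²z = α^(p+k) β^(13p). For this to be in L we would need 13p = 13(p+k), i.e. 13k = 0, contradicting k ≥ 1. So xy²z ∉ L.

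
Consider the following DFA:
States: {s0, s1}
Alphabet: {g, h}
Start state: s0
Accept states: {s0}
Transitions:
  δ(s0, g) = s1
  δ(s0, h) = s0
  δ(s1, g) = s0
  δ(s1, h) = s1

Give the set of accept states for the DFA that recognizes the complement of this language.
Complement accept states = All states \ Original accept states
= {s0, s1} \ {s0}
{s1}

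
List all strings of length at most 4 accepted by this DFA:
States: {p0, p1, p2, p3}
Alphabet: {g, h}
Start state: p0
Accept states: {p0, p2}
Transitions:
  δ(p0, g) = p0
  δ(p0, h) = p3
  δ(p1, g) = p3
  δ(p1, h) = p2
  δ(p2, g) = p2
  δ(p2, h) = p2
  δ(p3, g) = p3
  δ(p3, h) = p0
ε, g, gg, hh, ggg, ghh, hgh, hhg, gggg, gghh, ghgh, ghhg, hggh, hghg, hhgg, hhhh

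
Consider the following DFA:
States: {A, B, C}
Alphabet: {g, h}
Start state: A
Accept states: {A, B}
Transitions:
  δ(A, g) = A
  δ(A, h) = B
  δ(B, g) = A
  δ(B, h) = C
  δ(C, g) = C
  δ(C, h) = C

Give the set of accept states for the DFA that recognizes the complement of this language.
Complement accept states = All states \ Original accept states
= {A, B, C} \ {A, B}
{C}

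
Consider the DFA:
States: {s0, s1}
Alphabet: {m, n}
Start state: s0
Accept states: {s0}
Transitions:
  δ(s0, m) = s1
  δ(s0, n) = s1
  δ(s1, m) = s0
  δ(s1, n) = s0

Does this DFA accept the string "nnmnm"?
Processing string "nnmnm":
  s0 --n--> s1
  s1 --n--> s0
  s0 --m--> s1
  s1 --n--> s0
  s0 --m--> s1
Final state: s1
Accept states: {s0}
No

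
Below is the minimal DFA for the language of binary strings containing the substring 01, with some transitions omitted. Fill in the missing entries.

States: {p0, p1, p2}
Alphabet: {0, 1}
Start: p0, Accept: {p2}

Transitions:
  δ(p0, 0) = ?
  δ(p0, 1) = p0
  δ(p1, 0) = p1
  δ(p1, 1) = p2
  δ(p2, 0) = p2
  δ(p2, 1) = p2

From the language and accept set, identify what each state tracks — p0: no 0 seen yet; p1: seen a 0, waiting for 1; p2: substring 01 seen.
Each missing δ(q, a) is the state matching the new tracked value after reading a.
δ(p0, 0) = p1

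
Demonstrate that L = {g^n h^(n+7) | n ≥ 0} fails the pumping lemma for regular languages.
Assume L is regular with pumping length p. Idea: pumping the g-block breaks the fixed offset of 7.
Choose s = g^p h^(p+7) ∈ L. By the pumping lemma, s = xyz with |xy| ≤ p, |y| > 0, so y = g^k with k ≥ 1. Then xy²z = g^(p+k) h^(p+7). For this to be in L we would need p+7 = (p+k)+7, i.e. k = 0, contradicting k ≥ 1. So xy²z ∉ L.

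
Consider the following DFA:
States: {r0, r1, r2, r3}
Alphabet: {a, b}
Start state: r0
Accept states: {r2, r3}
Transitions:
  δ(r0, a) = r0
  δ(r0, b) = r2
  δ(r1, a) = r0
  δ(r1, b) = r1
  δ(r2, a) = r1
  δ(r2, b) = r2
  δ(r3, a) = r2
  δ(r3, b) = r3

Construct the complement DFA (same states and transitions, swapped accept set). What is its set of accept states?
Complement accept states = All states \ Original accept states
= {r0, r1, r2, r3} \ {r2, r3}
{r0, r1}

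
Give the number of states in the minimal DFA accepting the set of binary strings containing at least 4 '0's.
By Myhill–Nerode, count the distinguishable equivalence classes: 5 classes — having seen 0, 1, …, 3, or ≥4 copies of '0'; any two classes i < j (j ≤ 4) are distinguished by the string 0^(4−j), which takes class j to 4 copies (accepted) but leaves class i below 4 (rejected).
5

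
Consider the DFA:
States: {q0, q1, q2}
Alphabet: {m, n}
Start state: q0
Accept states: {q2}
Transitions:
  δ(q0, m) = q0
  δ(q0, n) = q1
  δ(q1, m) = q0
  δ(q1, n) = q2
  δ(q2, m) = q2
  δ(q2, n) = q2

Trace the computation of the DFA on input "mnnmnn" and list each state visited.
read 'm': q0 → q0
  read 'n': q0 → q1
  read 'n': q1 → q2
  read 'm': q2 → q2
  read 'n': q2 → q2
  read 'n': q2 → q2
q0 -> q0 -> q1 -> q2 -> q2 -> q2 -> q2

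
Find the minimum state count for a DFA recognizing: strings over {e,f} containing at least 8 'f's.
By Myhill–Nerode, count the distinguishable equivalence classes: 9 classes — having seen 0, 1, …, 7, or ≥8 copies of 'f'; any two classes i < j (j ≤ 8) are distinguished by the string f^(8−j), which takes class j to 8 copies (accepted) but leaves class i below 8 (rejected).
9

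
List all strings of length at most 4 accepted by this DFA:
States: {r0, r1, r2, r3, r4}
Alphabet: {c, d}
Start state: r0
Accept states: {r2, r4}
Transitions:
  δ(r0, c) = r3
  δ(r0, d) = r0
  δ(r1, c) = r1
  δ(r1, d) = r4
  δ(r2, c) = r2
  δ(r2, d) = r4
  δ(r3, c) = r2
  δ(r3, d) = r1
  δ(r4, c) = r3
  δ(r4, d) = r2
cc, ccc, ccd, cdd, dcc, cccc, cccd, ccdd, cdcd, cddd, dccc, dccd, dcdd, ddcc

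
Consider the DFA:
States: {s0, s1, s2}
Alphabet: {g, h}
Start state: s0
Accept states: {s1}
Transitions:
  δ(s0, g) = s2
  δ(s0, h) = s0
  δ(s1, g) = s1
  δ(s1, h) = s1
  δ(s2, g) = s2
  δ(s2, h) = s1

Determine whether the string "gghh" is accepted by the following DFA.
Processing string "gghh":
  s0 --g--> s2
  s2 --g--> s2
  s2 --h--> s1
  s1 --h--> s1
Final state: s1
Accept states: {s1}
Yes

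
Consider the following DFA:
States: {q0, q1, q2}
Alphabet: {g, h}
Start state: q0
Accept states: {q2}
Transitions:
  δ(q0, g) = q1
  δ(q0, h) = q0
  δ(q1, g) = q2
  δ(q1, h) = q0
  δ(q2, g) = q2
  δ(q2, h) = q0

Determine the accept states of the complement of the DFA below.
Complement accept states = All states \ Original accept states
= {q0, q1, q2} \ {q2}
{q0, q1}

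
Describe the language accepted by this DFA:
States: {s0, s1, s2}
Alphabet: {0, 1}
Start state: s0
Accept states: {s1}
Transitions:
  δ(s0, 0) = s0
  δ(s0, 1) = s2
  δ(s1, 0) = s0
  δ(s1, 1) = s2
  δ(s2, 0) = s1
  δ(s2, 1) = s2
Testing a few strings:
  '100' → reject
  '111' → reject
  '0' → reject
  '1000' → reject
State roles: s0=no suffix match; s1=suffix is 10; s2=one trailing 1
All binary strings ending with 10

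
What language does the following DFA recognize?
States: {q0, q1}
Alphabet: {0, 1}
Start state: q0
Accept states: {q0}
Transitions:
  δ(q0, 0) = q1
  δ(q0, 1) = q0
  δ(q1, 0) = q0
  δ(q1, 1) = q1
Testing a few strings:
  '011' → reject
  '0' → reject
  '010' → accept
  '01' → reject
State roles: q0=even number of 0's so far; q1=odd number of 0's so far
All binary strings with an even number of 0's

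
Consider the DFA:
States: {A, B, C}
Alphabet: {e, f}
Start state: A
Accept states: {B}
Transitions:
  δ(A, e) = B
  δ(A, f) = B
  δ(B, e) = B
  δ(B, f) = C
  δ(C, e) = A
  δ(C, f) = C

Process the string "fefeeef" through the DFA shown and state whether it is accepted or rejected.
Processing string "fefeeef":
  A --f--> B
  B --e--> B
  B --f--> C
  C --e--> A
  A --e--> B
  B --e--> B
  B --f--> C
Final state: C
Accept states: {B}
No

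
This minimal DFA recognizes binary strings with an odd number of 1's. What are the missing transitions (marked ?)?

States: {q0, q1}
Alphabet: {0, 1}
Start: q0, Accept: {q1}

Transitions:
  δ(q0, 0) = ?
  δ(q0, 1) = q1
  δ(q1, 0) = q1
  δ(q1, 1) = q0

From the language and accept set, identify what each state tracks — q0: even number of 1's so far; q1: odd number of 1's so far.
Each missing δ(q, a) is the state matching the new tracked value after reading a.
δ(q0, 0) = q0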